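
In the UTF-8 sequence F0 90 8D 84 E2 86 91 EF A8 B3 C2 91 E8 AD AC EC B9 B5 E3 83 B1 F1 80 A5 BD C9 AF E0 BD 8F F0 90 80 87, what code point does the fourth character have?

Offset 0: leading byte 0xF0 = 11110000 → 4-byte char #1 = F0 90 8D 84.
Offset 4: leading byte 0xE2 = 11100010 → 3-byte char #2 = E2 86 91.
Offset 7: leading byte 0xEF = 11101111 → 3-byte char #3 = EF A8 B3.
Offset 10: leading byte 0xC2 = 11000010 → 2-byte char #4 = C2 91.
Leading byte 0xC2 = 11000010 matches 110xxxxx → 2-byte sequence.
Byte 1: 0xC2 = 11000010, payload 00010 (5 bits).
Byte 2: 0x91 = 10010001 (10xxxxxx ✓), payload 010001.
Concatenate: 00010010001 = 0x91 (11 bits → U+0091).

U+0091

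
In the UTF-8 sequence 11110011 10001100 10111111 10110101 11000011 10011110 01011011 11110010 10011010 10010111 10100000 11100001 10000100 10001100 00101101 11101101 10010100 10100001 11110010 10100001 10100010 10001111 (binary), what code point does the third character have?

U+005B

Offset 0: leading byte 0xF3 = 11110011 → 4-byte char #1 = F3 8C BF B5.
Offset 4: leading byte 0xC3 = 11000011 → 2-byte char #2 = C3 9E.
Offset 6: leading byte 0x5B = 01011011 → 1-byte char #3 = 5B.
Leading byte 0x5B = 01011011 matches 0xxxxxxx → 1-byte sequence.
Byte 1: 0x5B = 01011011, payload 1011011 (7 bits).
Concatenate: 1011011 = 0x5B (7 bits → U+005B).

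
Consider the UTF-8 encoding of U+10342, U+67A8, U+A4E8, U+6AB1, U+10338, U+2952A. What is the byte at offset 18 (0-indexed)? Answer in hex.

0xA9

U+10342 → 4-byte form F0 90 8D 82 at offsets 0–3.
U+67A8 → 3-byte form E6 9E A8 at offsets 4–6.
U+A4E8 → 3-byte form EA 93 A8 at offsets 7–9.
U+6AB1 → 3-byte form E6 AA B1 at offsets 10–12.
U+10338 → 4-byte form F0 90 8C B8 at offsets 13–16.
U+2952A → 4-byte form F0 A9 94 AA at offsets 17–20.
Offset 18 falls in char 6's range; it's byte 2 of F0 A9 94 AA = 0xA9.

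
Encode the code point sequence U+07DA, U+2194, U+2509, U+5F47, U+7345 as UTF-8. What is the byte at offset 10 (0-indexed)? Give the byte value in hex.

U+07DA → 2-byte form DF 9A at offsets 0–1.
U+2194 → 3-byte form E2 86 94 at offsets 2–4.
U+2509 → 3-byte form E2 94 89 at offsets 5–7.
U+5F47 → 3-byte form E5 BD 87 at offsets 8–10.
Offset 10 falls in char 4's range; it's byte 3 of E5 BD 87 = 0x87.

0x87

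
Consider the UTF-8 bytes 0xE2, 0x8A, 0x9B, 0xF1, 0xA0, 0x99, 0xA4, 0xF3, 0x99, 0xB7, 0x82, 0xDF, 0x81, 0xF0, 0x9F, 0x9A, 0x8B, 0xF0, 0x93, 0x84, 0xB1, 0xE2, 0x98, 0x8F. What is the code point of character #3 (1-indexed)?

Offset 0: leading byte 0xE2 = 11100010 → 3-byte char #1 = E2 8A 9B.
Offset 3: leading byte 0xF1 = 11110001 → 4-byte char #2 = F1 A0 99 A4.
Offset 7: leading byte 0xF3 = 11110011 → 4-byte char #3 = F3 99 B7 82.
Leading byte 0xF3 = 11110011 matches 11110xxx → 4-byte sequence.
Byte 1: 0xF3 = 11110011, payload 011 (3 bits).
Byte 2: 0x99 = 10011001 (10xxxxxx ✓), payload 011001.
Byte 3: 0xB7 = 10110111 (10xxxxxx ✓), payload 110111.
Byte 4: 0x82 = 10000010 (10xxxxxx ✓), payload 000010.
Concatenate: 011011001110111000010 = 0xD9DC2 (21 bits → U+D9DC2).

U+D9DC2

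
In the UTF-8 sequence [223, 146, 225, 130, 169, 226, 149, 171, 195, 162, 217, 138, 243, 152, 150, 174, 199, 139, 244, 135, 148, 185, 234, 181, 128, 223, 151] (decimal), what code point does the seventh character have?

U+01CB

Offset 0: leading byte 0xDF = 11011111 → 2-byte char #1 = DF 92.
Offset 2: leading byte 0xE1 = 11100001 → 3-byte char #2 = E1 82 A9.
Offset 5: leading byte 0xE2 = 11100010 → 3-byte char #3 = E2 95 AB.
Offset 8: leading byte 0xC3 = 11000011 → 2-byte char #4 = C3 A2.
Offset 10: leading byte 0xD9 = 11011001 → 2-byte char #5 = D9 8A.
Offset 12: leading byte 0xF3 = 11110011 → 4-byte char #6 = F3 98 96 AE.
Offset 16: leading byte 0xC7 = 11000111 → 2-byte char #7 = C7 8B.
Leading byte 0xC7 = 11000111 matches 110xxxxx → 2-byte sequence.
Byte 1: 0xC7 = 11000111, payload 00111 (5 bits).
Byte 2: 0x8B = 10001011 (10xxxxxx ✓), payload 001011.
Concatenate: 00111001011 = 0x1CB (11 bits → U+01CB).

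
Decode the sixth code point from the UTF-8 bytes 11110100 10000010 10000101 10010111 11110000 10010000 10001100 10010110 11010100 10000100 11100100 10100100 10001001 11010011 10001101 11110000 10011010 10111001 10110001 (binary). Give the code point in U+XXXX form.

Offset 0: leading byte 0xF4 = 11110100 → 4-byte char #1 = F4 82 85 97.
Offset 4: leading byte 0xF0 = 11110000 → 4-byte char #2 = F0 90 8C 96.
Offset 8: leading byte 0xD4 = 11010100 → 2-byte char #3 = D4 84.
Offset 10: leading byte 0xE4 = 11100100 → 3-byte char #4 = E4 A4 89.
Offset 13: leading byte 0xD3 = 11010011 → 2-byte char #5 = D3 8D.
Offset 15: leading byte 0xF0 = 11110000 → 4-byte char #6 = F0 9A B9 B1.
Leading byte 0xF0 = 11110000 matches 11110xxx → 4-byte sequence.
Byte 1: 0xF0 = 11110000, payload 000 (3 bits).
Byte 2: 0x9A = 10011010 (10xxxxxx ✓), payload 011010.
Byte 3: 0xB9 = 10111001 (10xxxxxx ✓), payload 111001.
Byte 4: 0xB1 = 10110001 (10xxxxxx ✓), payload 110001.
Concatenate: 000011010111001110001 = 0x1AE71 (21 bits → U+1AE71).

U+1AE71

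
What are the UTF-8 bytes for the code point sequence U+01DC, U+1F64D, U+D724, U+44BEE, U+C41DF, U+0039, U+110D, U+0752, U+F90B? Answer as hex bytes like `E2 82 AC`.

U+01DC: 2-byte form → C7 9C.
U+1F64D: 4-byte form → F0 9F 99 8D.
U+D724: 3-byte form → ED 9C A4.
U+44BEE: 4-byte form → F1 84 AF AE.
U+C41DF: 4-byte form → F3 84 87 9F.
U+0039: 1-byte form → 39.
U+110D: 3-byte form → E1 84 8D.
U+0752: 2-byte form → DD 92.
U+F90B: 3-byte form → EF A4 8B.
Concatenated (26 bytes): C7 9C F0 9F 99 8D ED 9C A4 F1 84 AF AE F3 84 87 9F 39 E1 84 8D DD 92 EF A4 8B.

C7 9C F0 9F 99 8D ED 9C A4 F1 84 AF AE F3 84 87 9F 39 E1 84 8D DD 92 EF A4 8B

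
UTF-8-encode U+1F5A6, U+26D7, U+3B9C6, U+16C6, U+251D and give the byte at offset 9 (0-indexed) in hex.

U+1F5A6 → 4-byte form F0 9F 96 A6 at offsets 0–3.
U+26D7 → 3-byte form E2 9B 97 at offsets 4–6.
U+3B9C6 → 4-byte form F0 BB A7 86 at offsets 7–10.
Offset 9 falls in char 3's range; it's byte 3 of F0 BB A7 86 = 0xA7.

0xA7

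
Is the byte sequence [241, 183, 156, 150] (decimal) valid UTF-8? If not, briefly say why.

valid

Leading byte 0xF1 = 11110001 → 4-byte form.
Continuation bytes 0xB7=10110111, 0x9C=10011100, 0x96=10010110 all match 10xxxxxx.
Decoded value 0x77716 is ≥ 0x10000 (shortest form) and not a surrogate.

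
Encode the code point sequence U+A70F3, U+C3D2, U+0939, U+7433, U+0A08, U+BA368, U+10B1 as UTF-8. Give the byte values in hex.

U+A70F3: 4-byte form → F2 A7 83 B3.
U+C3D2: 3-byte form → EC 8F 92.
U+0939: 3-byte form → E0 A4 B9.
U+7433: 3-byte form → E7 90 B3.
U+0A08: 3-byte form → E0 A8 88.
U+BA368: 4-byte form → F2 BA 8D A8.
U+10B1: 3-byte form → E1 82 B1.
Concatenated (23 bytes): F2 A7 83 B3 EC 8F 92 E0 A4 B9 E7 90 B3 E0 A8 88 F2 BA 8D A8 E1 82 B1.

F2 A7 83 B3 EC 8F 92 E0 A4 B9 E7 90 B3 E0 A8 88 F2 BA 8D A8 E1 82 B1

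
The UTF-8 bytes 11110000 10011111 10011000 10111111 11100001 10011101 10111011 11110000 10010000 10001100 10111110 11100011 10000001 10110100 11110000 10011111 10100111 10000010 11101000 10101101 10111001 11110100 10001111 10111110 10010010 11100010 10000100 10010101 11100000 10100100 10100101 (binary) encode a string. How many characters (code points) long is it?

Byte at offset 0: 0xF0 = 11110000 → 4-byte char (#1). Advance 4.
Byte at offset 4: 0xE1 = 11100001 → 3-byte char (#2). Advance 3.
Byte at offset 7: 0xF0 = 11110000 → 4-byte char (#3). Advance 4.
Byte at offset 11: 0xE3 = 11100011 → 3-byte char (#4). Advance 3.
Byte at offset 14: 0xF0 = 11110000 → 4-byte char (#5). Advance 4.
Byte at offset 18: 0xE8 = 11101000 → 3-byte char (#6). Advance 3.
Byte at offset 21: 0xF4 = 11110100 → 4-byte char (#7). Advance 4.
Byte at offset 25: 0xE2 = 11100010 → 3-byte char (#8). Advance 3.
Byte at offset 28: 0xE0 = 11100000 → 3-byte char (#9). Advance 3.
Reached end at offset 31 after 9 code points.

9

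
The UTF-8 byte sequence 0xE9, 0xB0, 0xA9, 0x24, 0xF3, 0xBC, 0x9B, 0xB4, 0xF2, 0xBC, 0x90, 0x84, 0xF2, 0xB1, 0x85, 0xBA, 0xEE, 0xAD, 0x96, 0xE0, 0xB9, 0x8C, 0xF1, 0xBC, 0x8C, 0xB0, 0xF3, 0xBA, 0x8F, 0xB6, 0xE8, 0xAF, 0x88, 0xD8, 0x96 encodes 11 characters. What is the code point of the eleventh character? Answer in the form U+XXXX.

Offset 0: leading byte 0xE9 = 11101001 → 3-byte char #1 = E9 B0 A9.
Offset 3: leading byte 0x24 = 00100100 → 1-byte char #2 = 24.
Offset 4: leading byte 0xF3 = 11110011 → 4-byte char #3 = F3 BC 9B B4.
Offset 8: leading byte 0xF2 = 11110010 → 4-byte char #4 = F2 BC 90 84.
Offset 12: leading byte 0xF2 = 11110010 → 4-byte char #5 = F2 B1 85 BA.
Offset 16: leading byte 0xEE = 11101110 → 3-byte char #6 = EE AD 96.
Offset 19: leading byte 0xE0 = 11100000 → 3-byte char #7 = E0 B9 8C.
Offset 22: leading byte 0xF1 = 11110001 → 4-byte char #8 = F1 BC 8C B0.
Offset 26: leading byte 0xF3 = 11110011 → 4-byte char #9 = F3 BA 8F B6.
Offset 30: leading byte 0xE8 = 11101000 → 3-byte char #10 = E8 AF 88.
Offset 33: leading byte 0xD8 = 11011000 → 2-byte char #11 = D8 96.
Leading byte 0xD8 = 11011000 matches 110xxxxx → 2-byte sequence.
Byte 1: 0xD8 = 11011000, payload 11000 (5 bits).
Byte 2: 0x96 = 10010110 (10xxxxxx ✓), payload 010110.
Concatenate: 11000010110 = 0x616 (11 bits → U+0616).

U+0616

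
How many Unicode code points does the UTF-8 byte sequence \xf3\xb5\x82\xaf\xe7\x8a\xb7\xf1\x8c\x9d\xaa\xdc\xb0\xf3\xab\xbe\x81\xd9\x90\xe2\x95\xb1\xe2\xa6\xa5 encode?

Byte at offset 0: 0xF3 = 11110011 → 4-byte char (#1). Advance 4.
Byte at offset 4: 0xE7 = 11100111 → 3-byte char (#2). Advance 3.
Byte at offset 7: 0xF1 = 11110001 → 4-byte char (#3). Advance 4.
Byte at offset 11: 0xDC = 11011100 → 2-byte char (#4). Advance 2.
Byte at offset 13: 0xF3 = 11110011 → 4-byte char (#5). Advance 4.
Byte at offset 17: 0xD9 = 11011001 → 2-byte char (#6). Advance 2.
Byte at offset 19: 0xE2 = 11100010 → 3-byte char (#7). Advance 3.
Byte at offset 22: 0xE2 = 11100010 → 3-byte char (#8). Advance 3.
Reached end at offset 25 after 8 code points.

8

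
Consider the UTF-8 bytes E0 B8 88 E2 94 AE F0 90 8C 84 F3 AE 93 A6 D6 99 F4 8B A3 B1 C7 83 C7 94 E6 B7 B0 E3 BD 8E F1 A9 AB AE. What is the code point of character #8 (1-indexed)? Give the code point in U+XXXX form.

U+01D4

Offset 0: leading byte 0xE0 = 11100000 → 3-byte char #1 = E0 B8 88.
Offset 3: leading byte 0xE2 = 11100010 → 3-byte char #2 = E2 94 AE.
Offset 6: leading byte 0xF0 = 11110000 → 4-byte char #3 = F0 90 8C 84.
Offset 10: leading byte 0xF3 = 11110011 → 4-byte char #4 = F3 AE 93 A6.
Offset 14: leading byte 0xD6 = 11010110 → 2-byte char #5 = D6 99.
Offset 16: leading byte 0xF4 = 11110100 → 4-byte char #6 = F4 8B A3 B1.
Offset 20: leading byte 0xC7 = 11000111 → 2-byte char #7 = C7 83.
Offset 22: leading byte 0xC7 = 11000111 → 2-byte char #8 = C7 94.
Leading byte 0xC7 = 11000111 matches 110xxxxx → 2-byte sequence.
Byte 1: 0xC7 = 11000111, payload 00111 (5 bits).
Byte 2: 0x94 = 10010100 (10xxxxxx ✓), payload 010100.
Concatenate: 00111010100 = 0x1D4 (11 bits → U+01D4).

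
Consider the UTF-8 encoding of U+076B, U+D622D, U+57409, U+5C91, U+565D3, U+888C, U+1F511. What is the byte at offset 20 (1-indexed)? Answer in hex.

0x8C

1-indexed offset 20 is 0-indexed offset 19.
U+076B → 2-byte form DD AB at offsets 0–1.
U+D622D → 4-byte form F3 96 88 AD at offsets 2–5.
U+57409 → 4-byte form F1 97 90 89 at offsets 6–9.
U+5C91 → 3-byte form E5 B2 91 at offsets 10–12.
U+565D3 → 4-byte form F1 96 97 93 at offsets 13–16.
U+888C → 3-byte form E8 A2 8C at offsets 17–19.
Offset 19 falls in char 6's range; it's byte 3 of E8 A2 8C = 0x8C.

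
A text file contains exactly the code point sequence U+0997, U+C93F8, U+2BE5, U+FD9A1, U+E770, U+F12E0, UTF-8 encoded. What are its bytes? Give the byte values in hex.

U+0997: 3-byte form → E0 A6 97.
U+C93F8: 4-byte form → F3 89 8F B8.
U+2BE5: 3-byte form → E2 AF A5.
U+FD9A1: 4-byte form → F3 BD A6 A1.
U+E770: 3-byte form → EE 9D B0.
U+F12E0: 4-byte form → F3 B1 8B A0.
Concatenated (21 bytes): E0 A6 97 F3 89 8F B8 E2 AF A5 F3 BD A6 A1 EE 9D B0 F3 B1 8B A0.

E0 A6 97 F3 89 8F B8 E2 AF A5 F3 BD A6 A1 EE 9D B0 F3 B1 8B A0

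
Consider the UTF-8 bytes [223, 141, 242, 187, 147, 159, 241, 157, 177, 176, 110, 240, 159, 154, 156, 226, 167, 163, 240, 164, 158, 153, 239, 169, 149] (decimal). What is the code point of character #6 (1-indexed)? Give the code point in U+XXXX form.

Offset 0: leading byte 0xDF = 11011111 → 2-byte char #1 = DF 8D.
Offset 2: leading byte 0xF2 = 11110010 → 4-byte char #2 = F2 BB 93 9F.
Offset 6: leading byte 0xF1 = 11110001 → 4-byte char #3 = F1 9D B1 B0.
Offset 10: leading byte 0x6E = 01101110 → 1-byte char #4 = 6E.
Offset 11: leading byte 0xF0 = 11110000 → 4-byte char #5 = F0 9F 9A 9C.
Offset 15: leading byte 0xE2 = 11100010 → 3-byte char #6 = E2 A7 A3.
Leading byte 0xE2 = 11100010 matches 1110xxxx → 3-byte sequence.
Byte 1: 0xE2 = 11100010, payload 0010 (4 bits).
Byte 2: 0xA7 = 10100111 (10xxxxxx ✓), payload 100111.
Byte 3: 0xA3 = 10100011 (10xxxxxx ✓), payload 100011.
Concatenate: 0010100111100011 = 0x29E3 (16 bits → U+29E3).

U+29E3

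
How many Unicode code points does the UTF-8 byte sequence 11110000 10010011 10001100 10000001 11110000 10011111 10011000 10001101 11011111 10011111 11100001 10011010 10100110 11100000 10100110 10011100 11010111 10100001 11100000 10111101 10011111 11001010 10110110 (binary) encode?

8

Byte at offset 0: 0xF0 = 11110000 → 4-byte char (#1). Advance 4.
Byte at offset 4: 0xF0 = 11110000 → 4-byte char (#2). Advance 4.
Byte at offset 8: 0xDF = 11011111 → 2-byte char (#3). Advance 2.
Byte at offset 10: 0xE1 = 11100001 → 3-byte char (#4). Advance 3.
Byte at offset 13: 0xE0 = 11100000 → 3-byte char (#5). Advance 3.
Byte at offset 16: 0xD7 = 11010111 → 2-byte char (#6). Advance 2.
Byte at offset 18: 0xE0 = 11100000 → 3-byte char (#7). Advance 3.
Byte at offset 21: 0xCA = 11001010 → 2-byte char (#8). Advance 2.
Reached end at offset 23 after 8 code points.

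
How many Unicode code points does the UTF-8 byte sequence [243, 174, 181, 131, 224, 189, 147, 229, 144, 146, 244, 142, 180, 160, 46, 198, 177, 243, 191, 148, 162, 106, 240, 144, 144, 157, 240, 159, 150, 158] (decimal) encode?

10

Byte at offset 0: 0xF3 = 11110011 → 4-byte char (#1). Advance 4.
Byte at offset 4: 0xE0 = 11100000 → 3-byte char (#2). Advance 3.
Byte at offset 7: 0xE5 = 11100101 → 3-byte char (#3). Advance 3.
Byte at offset 10: 0xF4 = 11110100 → 4-byte char (#4). Advance 4.
Byte at offset 14: 0x2E = 00101110 → 1-byte char (#5). Advance 1.
Byte at offset 15: 0xC6 = 11000110 → 2-byte char (#6). Advance 2.
Byte at offset 17: 0xF3 = 11110011 → 4-byte char (#7). Advance 4.
Byte at offset 21: 0x6A = 01101010 → 1-byte char (#8). Advance 1.
Byte at offset 22: 0xF0 = 11110000 → 4-byte char (#9). Advance 4.
Byte at offset 26: 0xF0 = 11110000 → 4-byte char (#10). Advance 4.
Reached end at offset 30 after 10 code points.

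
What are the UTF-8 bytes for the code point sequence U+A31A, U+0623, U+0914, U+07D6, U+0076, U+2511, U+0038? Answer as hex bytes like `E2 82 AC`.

U+A31A: 3-byte form → EA 8C 9A.
U+0623: 2-byte form → D8 A3.
U+0914: 3-byte form → E0 A4 94.
U+07D6: 2-byte form → DF 96.
U+0076: 1-byte form → 76.
U+2511: 3-byte form → E2 94 91.
U+0038: 1-byte form → 38.
Concatenated (15 bytes): EA 8C 9A D8 A3 E0 A4 94 DF 96 76 E2 94 91 38.

EA 8C 9A D8 A3 E0 A4 94 DF 96 76 E2 94 91 38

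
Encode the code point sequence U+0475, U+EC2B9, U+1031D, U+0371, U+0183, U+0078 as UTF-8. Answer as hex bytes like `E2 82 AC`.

D1 B5 F3 AC 8A B9 F0 90 8C 9D CD B1 C6 83 78

U+0475: 2-byte form → D1 B5.
U+EC2B9: 4-byte form → F3 AC 8A B9.
U+1031D: 4-byte form → F0 90 8C 9D.
U+0371: 2-byte form → CD B1.
U+0183: 2-byte form → C6 83.
U+0078: 1-byte form → 78.
Concatenated (15 bytes): D1 B5 F3 AC 8A B9 F0 90 8C 9D CD B1 C6 83 78.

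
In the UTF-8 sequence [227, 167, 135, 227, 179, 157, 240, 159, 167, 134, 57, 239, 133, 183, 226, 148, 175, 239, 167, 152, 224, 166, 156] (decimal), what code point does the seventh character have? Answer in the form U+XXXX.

Offset 0: leading byte 0xE3 = 11100011 → 3-byte char #1 = E3 A7 87.
Offset 3: leading byte 0xE3 = 11100011 → 3-byte char #2 = E3 B3 9D.
Offset 6: leading byte 0xF0 = 11110000 → 4-byte char #3 = F0 9F A7 86.
Offset 10: leading byte 0x39 = 00111001 → 1-byte char #4 = 39.
Offset 11: leading byte 0xEF = 11101111 → 3-byte char #5 = EF 85 B7.
Offset 14: leading byte 0xE2 = 11100010 → 3-byte char #6 = E2 94 AF.
Offset 17: leading byte 0xEF = 11101111 → 3-byte char #7 = EF A7 98.
Leading byte 0xEF = 11101111 matches 1110xxxx → 3-byte sequence.
Byte 1: 0xEF = 11101111, payload 1111 (4 bits).
Byte 2: 0xA7 = 10100111 (10xxxxxx ✓), payload 100111.
Byte 3: 0x98 = 10011000 (10xxxxxx ✓), payload 011000.
Concatenate: 1111100111011000 = 0xF9D8 (16 bits → U+F9D8).

U+F9D8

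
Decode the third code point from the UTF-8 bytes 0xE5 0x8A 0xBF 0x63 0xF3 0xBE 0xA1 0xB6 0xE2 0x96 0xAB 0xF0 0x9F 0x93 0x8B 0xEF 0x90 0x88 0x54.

Offset 0: leading byte 0xE5 = 11100101 → 3-byte char #1 = E5 8A BF.
Offset 3: leading byte 0x63 = 01100011 → 1-byte char #2 = 63.
Offset 4: leading byte 0xF3 = 11110011 → 4-byte char #3 = F3 BE A1 B6.
Leading byte 0xF3 = 11110011 matches 11110xxx → 4-byte sequence.
Byte 1: 0xF3 = 11110011, payload 011 (3 bits).
Byte 2: 0xBE = 10111110 (10xxxxxx ✓), payload 111110.
Byte 3: 0xA1 = 10100001 (10xxxxxx ✓), payload 100001.
Byte 4: 0xB6 = 10110110 (10xxxxxx ✓), payload 110110.
Concatenate: 011111110100001110110 = 0xFE876 (21 bits → U+FE876).

U+FE876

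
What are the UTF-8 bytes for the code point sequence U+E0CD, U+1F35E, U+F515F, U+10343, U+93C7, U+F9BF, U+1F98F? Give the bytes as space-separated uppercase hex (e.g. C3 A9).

U+E0CD: 3-byte form → EE 83 8D.
U+1F35E: 4-byte form → F0 9F 8D 9E.
U+F515F: 4-byte form → F3 B5 85 9F.
U+10343: 4-byte form → F0 90 8D 83.
U+93C7: 3-byte form → E9 8F 87.
U+F9BF: 3-byte form → EF A6 BF.
U+1F98F: 4-byte form → F0 9F A6 8F.
Concatenated (25 bytes): EE 83 8D F0 9F 8D 9E F3 B5 85 9F F0 90 8D 83 E9 8F 87 EF A6 BF F0 9F A6 8F.

EE 83 8D F0 9F 8D 9E F3 B5 85 9F F0 90 8D 83 E9 8F 87 EF A6 BF F0 9F A6 8F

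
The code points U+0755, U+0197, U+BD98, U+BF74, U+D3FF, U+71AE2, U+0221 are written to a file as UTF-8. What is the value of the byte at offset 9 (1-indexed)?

1-indexed offset 9 is 0-indexed offset 8.
U+0755 → 2-byte form DD 95 at offsets 0–1.
U+0197 → 2-byte form C6 97 at offsets 2–3.
U+BD98 → 3-byte form EB B6 98 at offsets 4–6.
U+BF74 → 3-byte form EB BD B4 at offsets 7–9.
Offset 8 falls in char 4's range; it's byte 2 of EB BD B4 = 0xBD.

0xBD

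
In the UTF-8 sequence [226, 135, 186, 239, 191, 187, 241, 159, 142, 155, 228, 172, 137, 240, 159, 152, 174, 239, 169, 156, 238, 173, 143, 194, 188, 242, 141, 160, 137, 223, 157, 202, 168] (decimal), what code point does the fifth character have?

U+1F62E

Offset 0: leading byte 0xE2 = 11100010 → 3-byte char #1 = E2 87 BA.
Offset 3: leading byte 0xEF = 11101111 → 3-byte char #2 = EF BF BB.
Offset 6: leading byte 0xF1 = 11110001 → 4-byte char #3 = F1 9F 8E 9B.
Offset 10: leading byte 0xE4 = 11100100 → 3-byte char #4 = E4 AC 89.
Offset 13: leading byte 0xF0 = 11110000 → 4-byte char #5 = F0 9F 98 AE.
Leading byte 0xF0 = 11110000 matches 11110xxx → 4-byte sequence.
Byte 1: 0xF0 = 11110000, payload 000 (3 bits).
Byte 2: 0x9F = 10011111 (10xxxxxx ✓), payload 011111.
Byte 3: 0x98 = 10011000 (10xxxxxx ✓), payload 011000.
Byte 4: 0xAE = 10101110 (10xxxxxx ✓), payload 101110.
Concatenate: 000011111011000101110 = 0x1F62E (21 bits → U+1F62E).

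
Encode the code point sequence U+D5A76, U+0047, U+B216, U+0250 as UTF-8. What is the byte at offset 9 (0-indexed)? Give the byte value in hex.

U+D5A76 → 4-byte form F3 95 A9 B6 at offsets 0–3.
U+0047 → 1-byte form 47 at offsets 4–4.
U+B216 → 3-byte form EB 88 96 at offsets 5–7.
U+0250 → 2-byte form C9 90 at offsets 8–9.
Offset 9 falls in char 4's range; it's byte 2 of C9 90 = 0x90.

0x90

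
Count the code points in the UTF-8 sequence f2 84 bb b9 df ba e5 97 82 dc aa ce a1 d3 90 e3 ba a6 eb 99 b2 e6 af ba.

Byte at offset 0: 0xF2 = 11110010 → 4-byte char (#1). Advance 4.
Byte at offset 4: 0xDF = 11011111 → 2-byte char (#2). Advance 2.
Byte at offset 6: 0xE5 = 11100101 → 3-byte char (#3). Advance 3.
Byte at offset 9: 0xDC = 11011100 → 2-byte char (#4). Advance 2.
Byte at offset 11: 0xCE = 11001110 → 2-byte char (#5). Advance 2.
Byte at offset 13: 0xD3 = 11010011 → 2-byte char (#6). Advance 2.
Byte at offset 15: 0xE3 = 11100011 → 3-byte char (#7). Advance 3.
Byte at offset 18: 0xEB = 11101011 → 3-byte char (#8). Advance 3.
Byte at offset 21: 0xE6 = 11100110 → 3-byte char (#9). Advance 3.
Reached end at offset 24 after 9 code points.

9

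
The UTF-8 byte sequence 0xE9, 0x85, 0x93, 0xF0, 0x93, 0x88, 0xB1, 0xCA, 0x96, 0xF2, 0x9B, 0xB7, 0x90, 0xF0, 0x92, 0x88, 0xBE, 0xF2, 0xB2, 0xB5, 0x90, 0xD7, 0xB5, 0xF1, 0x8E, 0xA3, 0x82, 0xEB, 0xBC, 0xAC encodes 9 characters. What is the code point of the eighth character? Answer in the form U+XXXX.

U+4E8C2

Offset 0: leading byte 0xE9 = 11101001 → 3-byte char #1 = E9 85 93.
Offset 3: leading byte 0xF0 = 11110000 → 4-byte char #2 = F0 93 88 B1.
Offset 7: leading byte 0xCA = 11001010 → 2-byte char #3 = CA 96.
Offset 9: leading byte 0xF2 = 11110010 → 4-byte char #4 = F2 9B B7 90.
Offset 13: leading byte 0xF0 = 11110000 → 4-byte char #5 = F0 92 88 BE.
Offset 17: leading byte 0xF2 = 11110010 → 4-byte char #6 = F2 B2 B5 90.
Offset 21: leading byte 0xD7 = 11010111 → 2-byte char #7 = D7 B5.
Offset 23: leading byte 0xF1 = 11110001 → 4-byte char #8 = F1 8E A3 82.
Leading byte 0xF1 = 11110001 matches 11110xxx → 4-byte sequence.
Byte 1: 0xF1 = 11110001, payload 001 (3 bits).
Byte 2: 0x8E = 10001110 (10xxxxxx ✓), payload 001110.
Byte 3: 0xA3 = 10100011 (10xxxxxx ✓), payload 100011.
Byte 4: 0x82 = 10000010 (10xxxxxx ✓), payload 000010.
Concatenate: 001001110100011000010 = 0x4E8C2 (21 bits → U+4E8C2).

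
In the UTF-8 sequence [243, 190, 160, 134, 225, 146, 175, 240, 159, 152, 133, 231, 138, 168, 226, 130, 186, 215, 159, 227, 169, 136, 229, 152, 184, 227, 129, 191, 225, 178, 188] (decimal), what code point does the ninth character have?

Offset 0: leading byte 0xF3 = 11110011 → 4-byte char #1 = F3 BE A0 86.
Offset 4: leading byte 0xE1 = 11100001 → 3-byte char #2 = E1 92 AF.
Offset 7: leading byte 0xF0 = 11110000 → 4-byte char #3 = F0 9F 98 85.
Offset 11: leading byte 0xE7 = 11100111 → 3-byte char #4 = E7 8A A8.
Offset 14: leading byte 0xE2 = 11100010 → 3-byte char #5 = E2 82 BA.
Offset 17: leading byte 0xD7 = 11010111 → 2-byte char #6 = D7 9F.
Offset 19: leading byte 0xE3 = 11100011 → 3-byte char #7 = E3 A9 88.
Offset 22: leading byte 0xE5 = 11100101 → 3-byte char #8 = E5 98 B8.
Offset 25: leading byte 0xE3 = 11100011 → 3-byte char #9 = E3 81 BF.
Leading byte 0xE3 = 11100011 matches 1110xxxx → 3-byte sequence.
Byte 1: 0xE3 = 11100011, payload 0011 (4 bits).
Byte 2: 0x81 = 10000001 (10xxxxxx ✓), payload 000001.
Byte 3: 0xBF = 10111111 (10xxxxxx ✓), payload 111111.
Concatenate: 0011000001111111 = 0x307F (16 bits → U+307F).

U+307F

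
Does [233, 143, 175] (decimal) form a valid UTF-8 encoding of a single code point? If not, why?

valid

Leading byte 0xE9 = 11101001 → 3-byte form.
Continuation bytes 0x8F=10001111, 0xAF=10101111 all match 10xxxxxx.
Decoded value 0x93EF is ≥ 0x800 (shortest form) and not a surrogate.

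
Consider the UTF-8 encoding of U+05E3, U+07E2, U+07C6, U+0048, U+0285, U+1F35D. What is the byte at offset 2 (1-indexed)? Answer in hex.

1-indexed offset 2 is 0-indexed offset 1.
U+05E3 → 2-byte form D7 A3 at offsets 0–1.
Offset 1 falls in char 1's range; it's byte 2 of D7 A3 = 0xA3.

0xA3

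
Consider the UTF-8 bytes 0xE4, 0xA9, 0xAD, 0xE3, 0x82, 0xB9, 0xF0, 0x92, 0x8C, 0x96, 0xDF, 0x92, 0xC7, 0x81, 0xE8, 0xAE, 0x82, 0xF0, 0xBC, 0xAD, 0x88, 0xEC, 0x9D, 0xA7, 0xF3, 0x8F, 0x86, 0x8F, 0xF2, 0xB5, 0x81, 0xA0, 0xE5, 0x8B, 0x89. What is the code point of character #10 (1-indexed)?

Offset 0: leading byte 0xE4 = 11100100 → 3-byte char #1 = E4 A9 AD.
Offset 3: leading byte 0xE3 = 11100011 → 3-byte char #2 = E3 82 B9.
Offset 6: leading byte 0xF0 = 11110000 → 4-byte char #3 = F0 92 8C 96.
Offset 10: leading byte 0xDF = 11011111 → 2-byte char #4 = DF 92.
Offset 12: leading byte 0xC7 = 11000111 → 2-byte char #5 = C7 81.
Offset 14: leading byte 0xE8 = 11101000 → 3-byte char #6 = E8 AE 82.
Offset 17: leading byte 0xF0 = 11110000 → 4-byte char #7 = F0 BC AD 88.
Offset 21: leading byte 0xEC = 11101100 → 3-byte char #8 = EC 9D A7.
Offset 24: leading byte 0xF3 = 11110011 → 4-byte char #9 = F3 8F 86 8F.
Offset 28: leading byte 0xF2 = 11110010 → 4-byte char #10 = F2 B5 81 A0.
Leading byte 0xF2 = 11110010 matches 11110xxx → 4-byte sequence.
Byte 1: 0xF2 = 11110010, payload 010 (3 bits).
Byte 2: 0xB5 = 10110101 (10xxxxxx ✓), payload 110101.
Byte 3: 0x81 = 10000001 (10xxxxxx ✓), payload 000001.
Byte 4: 0xA0 = 10100000 (10xxxxxx ✓), payload 100000.
Concatenate: 010110101000001100000 = 0xB5060 (21 bits → U+B5060).

U+B5060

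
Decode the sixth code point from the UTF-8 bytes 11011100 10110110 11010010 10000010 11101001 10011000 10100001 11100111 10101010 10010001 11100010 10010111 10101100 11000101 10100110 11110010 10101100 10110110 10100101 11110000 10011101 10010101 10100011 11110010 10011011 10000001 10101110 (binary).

U+0166

Offset 0: leading byte 0xDC = 11011100 → 2-byte char #1 = DC B6.
Offset 2: leading byte 0xD2 = 11010010 → 2-byte char #2 = D2 82.
Offset 4: leading byte 0xE9 = 11101001 → 3-byte char #3 = E9 98 A1.
Offset 7: leading byte 0xE7 = 11100111 → 3-byte char #4 = E7 AA 91.
Offset 10: leading byte 0xE2 = 11100010 → 3-byte char #5 = E2 97 AC.
Offset 13: leading byte 0xC5 = 11000101 → 2-byte char #6 = C5 A6.
Leading byte 0xC5 = 11000101 matches 110xxxxx → 2-byte sequence.
Byte 1: 0xC5 = 11000101, payload 00101 (5 bits).
Byte 2: 0xA6 = 10100110 (10xxxxxx ✓), payload 100110.
Concatenate: 00101100110 = 0x166 (11 bits → U+0166).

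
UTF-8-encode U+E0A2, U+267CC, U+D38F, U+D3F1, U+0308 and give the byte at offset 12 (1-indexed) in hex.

1-indexed offset 12 is 0-indexed offset 11.
U+E0A2 → 3-byte form EE 82 A2 at offsets 0–2.
U+267CC → 4-byte form F0 A6 9F 8C at offsets 3–6.
U+D38F → 3-byte form ED 8E 8F at offsets 7–9.
U+D3F1 → 3-byte form ED 8F B1 at offsets 10–12.
Offset 11 falls in char 4's range; it's byte 2 of ED 8F B1 = 0x8F.

0x8F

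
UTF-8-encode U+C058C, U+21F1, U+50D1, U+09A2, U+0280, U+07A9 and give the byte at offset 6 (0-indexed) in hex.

0xB1

U+C058C → 4-byte form F3 80 96 8C at offsets 0–3.
U+21F1 → 3-byte form E2 87 B1 at offsets 4–6.
Offset 6 falls in char 2's range; it's byte 3 of E2 87 B1 = 0xB1.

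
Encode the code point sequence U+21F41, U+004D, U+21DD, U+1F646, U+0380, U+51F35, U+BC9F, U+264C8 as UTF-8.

U+21F41: 4-byte form → F0 A1 BD 81.
U+004D: 1-byte form → 4D.
U+21DD: 3-byte form → E2 87 9D.
U+1F646: 4-byte form → F0 9F 99 86.
U+0380: 2-byte form → CE 80.
U+51F35: 4-byte form → F1 91 BC B5.
U+BC9F: 3-byte form → EB B2 9F.
U+264C8: 4-byte form → F0 A6 93 88.
Concatenated (25 bytes): F0 A1 BD 81 4D E2 87 9D F0 9F 99 86 CE 80 F1 91 BC B5 EB B2 9F F0 A6 93 88.

F0 A1 BD 81 4D E2 87 9D F0 9F 99 86 CE 80 F1 91 BC B5 EB B2 9F F0 A6 93 88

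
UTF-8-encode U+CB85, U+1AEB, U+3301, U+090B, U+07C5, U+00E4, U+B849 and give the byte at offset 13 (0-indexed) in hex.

0x85

U+CB85 → 3-byte form EC AE 85 at offsets 0–2.
U+1AEB → 3-byte form E1 AB AB at offsets 3–5.
U+3301 → 3-byte form E3 8C 81 at offsets 6–8.
U+090B → 3-byte form E0 A4 8B at offsets 9–11.
U+07C5 → 2-byte form DF 85 at offsets 12–13.
Offset 13 falls in char 5's range; it's byte 2 of DF 85 = 0x85.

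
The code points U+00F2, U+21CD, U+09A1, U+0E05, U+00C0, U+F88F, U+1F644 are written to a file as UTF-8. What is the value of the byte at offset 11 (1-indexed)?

1-indexed offset 11 is 0-indexed offset 10.
U+00F2 → 2-byte form C3 B2 at offsets 0–1.
U+21CD → 3-byte form E2 87 8D at offsets 2–4.
U+09A1 → 3-byte form E0 A6 A1 at offsets 5–7.
U+0E05 → 3-byte form E0 B8 85 at offsets 8–10.
Offset 10 falls in char 4's range; it's byte 3 of E0 B8 85 = 0x85.

0x85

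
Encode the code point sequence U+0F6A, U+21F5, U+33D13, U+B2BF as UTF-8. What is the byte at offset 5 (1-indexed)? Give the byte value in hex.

1-indexed offset 5 is 0-indexed offset 4.
U+0F6A → 3-byte form E0 BD AA at offsets 0–2.
U+21F5 → 3-byte form E2 87 B5 at offsets 3–5.
Offset 4 falls in char 2's range; it's byte 2 of E2 87 B5 = 0x87.

0x87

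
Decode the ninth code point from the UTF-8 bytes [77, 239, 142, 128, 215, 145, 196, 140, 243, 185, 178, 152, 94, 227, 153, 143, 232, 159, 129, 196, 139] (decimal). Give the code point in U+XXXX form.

U+010B

Offset 0: leading byte 0x4D = 01001101 → 1-byte char #1 = 4D.
Offset 1: leading byte 0xEF = 11101111 → 3-byte char #2 = EF 8E 80.
Offset 4: leading byte 0xD7 = 11010111 → 2-byte char #3 = D7 91.
Offset 6: leading byte 0xC4 = 11000100 → 2-byte char #4 = C4 8C.
Offset 8: leading byte 0xF3 = 11110011 → 4-byte char #5 = F3 B9 B2 98.
Offset 12: leading byte 0x5E = 01011110 → 1-byte char #6 = 5E.
Offset 13: leading byte 0xE3 = 11100011 → 3-byte char #7 = E3 99 8F.
Offset 16: leading byte 0xE8 = 11101000 → 3-byte char #8 = E8 9F 81.
Offset 19: leading byte 0xC4 = 11000100 → 2-byte char #9 = C4 8B.
Leading byte 0xC4 = 11000100 matches 110xxxxx → 2-byte sequence.
Byte 1: 0xC4 = 11000100, payload 00100 (5 bits).
Byte 2: 0x8B = 10001011 (10xxxxxx ✓), payload 001011.
Concatenate: 00100001011 = 0x10B (11 bits → U+010B).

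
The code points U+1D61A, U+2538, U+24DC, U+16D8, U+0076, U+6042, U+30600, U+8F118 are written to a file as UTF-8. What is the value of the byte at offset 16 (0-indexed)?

U+1D61A → 4-byte form F0 9D 98 9A at offsets 0–3.
U+2538 → 3-byte form E2 94 B8 at offsets 4–6.
U+24DC → 3-byte form E2 93 9C at offsets 7–9.
U+16D8 → 3-byte form E1 9B 98 at offsets 10–12.
U+0076 → 1-byte form 76 at offsets 13–13.
U+6042 → 3-byte form E6 81 82 at offsets 14–16.
Offset 16 falls in char 6's range; it's byte 3 of E6 81 82 = 0x82.

0x82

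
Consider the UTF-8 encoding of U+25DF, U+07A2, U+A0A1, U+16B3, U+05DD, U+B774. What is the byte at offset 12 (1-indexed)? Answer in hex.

1-indexed offset 12 is 0-indexed offset 11.
U+25DF → 3-byte form E2 97 9F at offsets 0–2.
U+07A2 → 2-byte form DE A2 at offsets 3–4.
U+A0A1 → 3-byte form EA 82 A1 at offsets 5–7.
U+16B3 → 3-byte form E1 9A B3 at offsets 8–10.
U+05DD → 2-byte form D7 9D at offsets 11–12.
Offset 11 falls in char 5's range; it's byte 1 of D7 9D = 0xD7.

0xD7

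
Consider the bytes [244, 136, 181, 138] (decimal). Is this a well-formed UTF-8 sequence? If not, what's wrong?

Leading byte 0xF4 = 11110100 → 4-byte form.
Continuation bytes 0x88=10001000, 0xB5=10110101, 0x8A=10001010 all match 10xxxxxx.
Decoded value 0x108D4A is ≥ 0x10000 (shortest form) and not a surrogate.

valid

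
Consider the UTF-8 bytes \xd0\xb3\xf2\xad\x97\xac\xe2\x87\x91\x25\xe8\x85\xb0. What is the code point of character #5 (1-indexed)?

U+8170

Offset 0: leading byte 0xD0 = 11010000 → 2-byte char #1 = D0 B3.
Offset 2: leading byte 0xF2 = 11110010 → 4-byte char #2 = F2 AD 97 AC.
Offset 6: leading byte 0xE2 = 11100010 → 3-byte char #3 = E2 87 91.
Offset 9: leading byte 0x25 = 00100101 → 1-byte char #4 = 25.
Offset 10: leading byte 0xE8 = 11101000 → 3-byte char #5 = E8 85 B0.
Leading byte 0xE8 = 11101000 matches 1110xxxx → 3-byte sequence.
Byte 1: 0xE8 = 11101000, payload 1000 (4 bits).
Byte 2: 0x85 = 10000101 (10xxxxxx ✓), payload 000101.
Byte 3: 0xB0 = 10110000 (10xxxxxx ✓), payload 110000.
Concatenate: 1000000101110000 = 0x8170 (16 bits → U+8170).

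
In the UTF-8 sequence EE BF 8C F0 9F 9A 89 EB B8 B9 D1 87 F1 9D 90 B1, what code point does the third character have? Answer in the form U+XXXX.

U+BE39

Offset 0: leading byte 0xEE = 11101110 → 3-byte char #1 = EE BF 8C.
Offset 3: leading byte 0xF0 = 11110000 → 4-byte char #2 = F0 9F 9A 89.
Offset 7: leading byte 0xEB = 11101011 → 3-byte char #3 = EB B8 B9.
Leading byte 0xEB = 11101011 matches 1110xxxx → 3-byte sequence.
Byte 1: 0xEB = 11101011, payload 1011 (4 bits).
Byte 2: 0xB8 = 10111000 (10xxxxxx ✓), payload 111000.
Byte 3: 0xB9 = 10111001 (10xxxxxx ✓), payload 111001.
Concatenate: 1011111000111001 = 0xBE39 (16 bits → U+BE39).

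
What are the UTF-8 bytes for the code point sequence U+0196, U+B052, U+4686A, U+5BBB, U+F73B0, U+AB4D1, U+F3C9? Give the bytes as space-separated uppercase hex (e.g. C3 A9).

U+0196: 2-byte form → C6 96.
U+B052: 3-byte form → EB 81 92.
U+4686A: 4-byte form → F1 86 A1 AA.
U+5BBB: 3-byte form → E5 AE BB.
U+F73B0: 4-byte form → F3 B7 8E B0.
U+AB4D1: 4-byte form → F2 AB 93 91.
U+F3C9: 3-byte form → EF 8F 89.
Concatenated (23 bytes): C6 96 EB 81 92 F1 86 A1 AA E5 AE BB F3 B7 8E B0 F2 AB 93 91 EF 8F 89.

C6 96 EB 81 92 F1 86 A1 AA E5 AE BB F3 B7 8E B0 F2 AB 93 91 EF 8F 89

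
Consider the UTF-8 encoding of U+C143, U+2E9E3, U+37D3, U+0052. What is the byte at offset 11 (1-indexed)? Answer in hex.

1-indexed offset 11 is 0-indexed offset 10.
U+C143 → 3-byte form EC 85 83 at offsets 0–2.
U+2E9E3 → 4-byte form F0 AE A7 A3 at offsets 3–6.
U+37D3 → 3-byte form E3 9F 93 at offsets 7–9.
U+0052 → 1-byte form 52 at offsets 10–10.
Offset 10 falls in char 4's range; it's byte 1 of 52 = 0x52.

0x52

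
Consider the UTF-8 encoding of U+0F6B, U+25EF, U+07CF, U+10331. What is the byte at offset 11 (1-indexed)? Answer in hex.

1-indexed offset 11 is 0-indexed offset 10.
U+0F6B → 3-byte form E0 BD AB at offsets 0–2.
U+25EF → 3-byte form E2 97 AF at offsets 3–5.
U+07CF → 2-byte form DF 8F at offsets 6–7.
U+10331 → 4-byte form F0 90 8C B1 at offsets 8–11.
Offset 10 falls in char 4's range; it's byte 3 of F0 90 8C B1 = 0x8C.

0x8C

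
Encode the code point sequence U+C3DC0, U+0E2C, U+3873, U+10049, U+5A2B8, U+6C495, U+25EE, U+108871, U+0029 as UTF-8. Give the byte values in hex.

U+C3DC0: 4-byte form → F3 83 B7 80.
U+0E2C: 3-byte form → E0 B8 AC.
U+3873: 3-byte form → E3 A1 B3.
U+10049: 4-byte form → F0 90 81 89.
U+5A2B8: 4-byte form → F1 9A 8A B8.
U+6C495: 4-byte form → F1 AC 92 95.
U+25EE: 3-byte form → E2 97 AE.
U+108871: 4-byte form → F4 88 A1 B1.
U+0029: 1-byte form → 29.
Concatenated (30 bytes): F3 83 B7 80 E0 B8 AC E3 A1 B3 F0 90 81 89 F1 9A 8A B8 F1 AC 92 95 E2 97 AE F4 88 A1 B1 29.

F3 83 B7 80 E0 B8 AC E3 A1 B3 F0 90 81 89 F1 9A 8A B8 F1 AC 92 95 E2 97 AE F4 88 A1 B1 29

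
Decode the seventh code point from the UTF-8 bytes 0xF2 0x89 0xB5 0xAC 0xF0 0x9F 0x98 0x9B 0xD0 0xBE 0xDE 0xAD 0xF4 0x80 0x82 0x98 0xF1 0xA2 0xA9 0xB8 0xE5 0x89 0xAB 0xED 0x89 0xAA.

Offset 0: leading byte 0xF2 = 11110010 → 4-byte char #1 = F2 89 B5 AC.
Offset 4: leading byte 0xF0 = 11110000 → 4-byte char #2 = F0 9F 98 9B.
Offset 8: leading byte 0xD0 = 11010000 → 2-byte char #3 = D0 BE.
Offset 10: leading byte 0xDE = 11011110 → 2-byte char #4 = DE AD.
Offset 12: leading byte 0xF4 = 11110100 → 4-byte char #5 = F4 80 82 98.
Offset 16: leading byte 0xF1 = 11110001 → 4-byte char #6 = F1 A2 A9 B8.
Offset 20: leading byte 0xE5 = 11100101 → 3-byte char #7 = E5 89 AB.
Leading byte 0xE5 = 11100101 matches 1110xxxx → 3-byte sequence.
Byte 1: 0xE5 = 11100101, payload 0101 (4 bits).
Byte 2: 0x89 = 10001001 (10xxxxxx ✓), payload 001001.
Byte 3: 0xAB = 10101011 (10xxxxxx ✓), payload 101011.
Concatenate: 0101001001101011 = 0x526B (16 bits → U+526B).

U+526B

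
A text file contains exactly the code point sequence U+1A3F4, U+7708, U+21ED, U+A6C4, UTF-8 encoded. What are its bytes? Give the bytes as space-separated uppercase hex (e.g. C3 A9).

F0 9A 8F B4 E7 9C 88 E2 87 AD EA 9B 84

U+1A3F4: 4-byte form → F0 9A 8F B4.
U+7708: 3-byte form → E7 9C 88.
U+21ED: 3-byte form → E2 87 AD.
U+A6C4: 3-byte form → EA 9B 84.
Concatenated (13 bytes): F0 9A 8F B4 E7 9C 88 E2 87 AD EA 9B 84.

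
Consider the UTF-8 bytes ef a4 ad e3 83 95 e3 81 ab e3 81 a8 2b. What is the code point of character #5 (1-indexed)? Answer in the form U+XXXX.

U+002B

Offset 0: leading byte 0xEF = 11101111 → 3-byte char #1 = EF A4 AD.
Offset 3: leading byte 0xE3 = 11100011 → 3-byte char #2 = E3 83 95.
Offset 6: leading byte 0xE3 = 11100011 → 3-byte char #3 = E3 81 AB.
Offset 9: leading byte 0xE3 = 11100011 → 3-byte char #4 = E3 81 A8.
Offset 12: leading byte 0x2B = 00101011 → 1-byte char #5 = 2B.
Leading byte 0x2B = 00101011 matches 0xxxxxxx → 1-byte sequence.
Byte 1: 0x2B = 00101011, payload 0101011 (7 bits).
Concatenate: 0101011 = 0x2B (7 bits → U+002B).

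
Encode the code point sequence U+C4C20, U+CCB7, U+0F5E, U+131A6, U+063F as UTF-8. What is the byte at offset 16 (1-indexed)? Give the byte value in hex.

1-indexed offset 16 is 0-indexed offset 15.
U+C4C20 → 4-byte form F3 84 B0 A0 at offsets 0–3.
U+CCB7 → 3-byte form EC B2 B7 at offsets 4–6.
U+0F5E → 3-byte form E0 BD 9E at offsets 7–9.
U+131A6 → 4-byte form F0 93 86 A6 at offsets 10–13.
U+063F → 2-byte form D8 BF at offsets 14–15.
Offset 15 falls in char 5's range; it's byte 2 of D8 BF = 0xBF.

0xBF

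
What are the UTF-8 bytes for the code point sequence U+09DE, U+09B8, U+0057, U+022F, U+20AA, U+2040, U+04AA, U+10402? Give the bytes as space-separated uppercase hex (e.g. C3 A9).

U+09DE: 3-byte form → E0 A7 9E.
U+09B8: 3-byte form → E0 A6 B8.
U+0057: 1-byte form → 57.
U+022F: 2-byte form → C8 AF.
U+20AA: 3-byte form → E2 82 AA.
U+2040: 3-byte form → E2 81 80.
U+04AA: 2-byte form → D2 AA.
U+10402: 4-byte form → F0 90 90 82.
Concatenated (21 bytes): E0 A7 9E E0 A6 B8 57 C8 AF E2 82 AA E2 81 80 D2 AA F0 90 90 82.

E0 A7 9E E0 A6 B8 57 C8 AF E2 82 AA E2 81 80 D2 AA F0 90 90 82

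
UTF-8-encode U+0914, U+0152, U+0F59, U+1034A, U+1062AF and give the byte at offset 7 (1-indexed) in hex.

1-indexed offset 7 is 0-indexed offset 6.
U+0914 → 3-byte form E0 A4 94 at offsets 0–2.
U+0152 → 2-byte form C5 92 at offsets 3–4.
U+0F59 → 3-byte form E0 BD 99 at offsets 5–7.
Offset 6 falls in char 3's range; it's byte 2 of E0 BD 99 = 0xBD.

0xBD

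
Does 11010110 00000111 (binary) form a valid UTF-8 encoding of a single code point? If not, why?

invalid (non-continuation byte where continuation expected)

Leading byte 0xD6 = 11010110 → 2-byte form.
Byte 2 is 0x07 = 00000111, which is not 10xxxxxx — expected a continuation byte.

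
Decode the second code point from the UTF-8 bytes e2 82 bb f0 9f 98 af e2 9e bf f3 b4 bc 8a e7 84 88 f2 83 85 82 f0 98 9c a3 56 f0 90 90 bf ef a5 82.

Offset 0: leading byte 0xE2 = 11100010 → 3-byte char #1 = E2 82 BB.
Offset 3: leading byte 0xF0 = 11110000 → 4-byte char #2 = F0 9F 98 AF.
Leading byte 0xF0 = 11110000 matches 11110xxx → 4-byte sequence.
Byte 1: 0xF0 = 11110000, payload 000 (3 bits).
Byte 2: 0x9F = 10011111 (10xxxxxx ✓), payload 011111.
Byte 3: 0x98 = 10011000 (10xxxxxx ✓), payload 011000.
Byte 4: 0xAF = 10101111 (10xxxxxx ✓), payload 101111.
Concatenate: 000011111011000101111 = 0x1F62F (21 bits → U+1F62F).

U+1F62F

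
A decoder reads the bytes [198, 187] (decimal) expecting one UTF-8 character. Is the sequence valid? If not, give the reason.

valid

Leading byte 0xC6 = 11000110 → 2-byte form.
Continuation bytes 0xBB=10111011 all match 10xxxxxx.
Decoded value 0x1BB is ≥ 0x80 (shortest form) and not a surrogate.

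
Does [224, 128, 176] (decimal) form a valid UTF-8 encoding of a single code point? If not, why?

invalid (overlong encoding)

Leading byte 0xE0 = 11100000 → 3-byte form.
Continuation bytes all match 10xxxxxx. Payload decodes to 0x30.
But 0x30 < 0x800, the minimum for a 3-byte sequence — this is an overlong encoding.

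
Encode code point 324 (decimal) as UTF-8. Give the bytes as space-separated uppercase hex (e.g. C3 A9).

U+0144 = 0x144 = 324 decimal. In range U+0080–U+07FF → 2-byte form: 110xxxxx 10xxxxxx.
Binary (11 bits): 00101000100.
Split 5+6: 00101 | 000100.
Byte 1: 11000101 = 0xC5.
Byte 2: 10000100 = 0x84.

C5 84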